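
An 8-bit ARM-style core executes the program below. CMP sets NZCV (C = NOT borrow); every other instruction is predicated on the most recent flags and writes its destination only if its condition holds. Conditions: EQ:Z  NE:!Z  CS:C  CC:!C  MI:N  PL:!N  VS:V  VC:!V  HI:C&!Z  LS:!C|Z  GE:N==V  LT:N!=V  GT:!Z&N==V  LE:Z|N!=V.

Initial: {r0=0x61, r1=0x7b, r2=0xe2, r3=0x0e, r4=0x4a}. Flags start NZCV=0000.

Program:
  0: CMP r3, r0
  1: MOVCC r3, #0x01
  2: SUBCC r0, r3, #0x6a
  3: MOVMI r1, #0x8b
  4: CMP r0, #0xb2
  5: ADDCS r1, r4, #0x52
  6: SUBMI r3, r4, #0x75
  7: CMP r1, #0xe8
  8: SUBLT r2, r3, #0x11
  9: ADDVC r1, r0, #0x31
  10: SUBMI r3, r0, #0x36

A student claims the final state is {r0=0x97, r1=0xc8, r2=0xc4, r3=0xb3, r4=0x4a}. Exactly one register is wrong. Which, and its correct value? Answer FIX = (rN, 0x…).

0: ✓ CMP  NZCV=1000
1: ✓ MOVCC  r3←0x01
2: ✓ SUBCC  r0←0x97
3: ✓ MOVMI  r1←0x8b
4: ✓ CMP  NZCV=1000
5: · ADDCS
6: ✓ SUBMI  r3←0xd5
7: ✓ CMP  NZCV=1000
8: ✓ SUBLT  r2←0xc4
9: ✓ ADDVC  r1←0xc8
10: ✓ SUBMI  r3←0x61

FIX = (r3, 0x61)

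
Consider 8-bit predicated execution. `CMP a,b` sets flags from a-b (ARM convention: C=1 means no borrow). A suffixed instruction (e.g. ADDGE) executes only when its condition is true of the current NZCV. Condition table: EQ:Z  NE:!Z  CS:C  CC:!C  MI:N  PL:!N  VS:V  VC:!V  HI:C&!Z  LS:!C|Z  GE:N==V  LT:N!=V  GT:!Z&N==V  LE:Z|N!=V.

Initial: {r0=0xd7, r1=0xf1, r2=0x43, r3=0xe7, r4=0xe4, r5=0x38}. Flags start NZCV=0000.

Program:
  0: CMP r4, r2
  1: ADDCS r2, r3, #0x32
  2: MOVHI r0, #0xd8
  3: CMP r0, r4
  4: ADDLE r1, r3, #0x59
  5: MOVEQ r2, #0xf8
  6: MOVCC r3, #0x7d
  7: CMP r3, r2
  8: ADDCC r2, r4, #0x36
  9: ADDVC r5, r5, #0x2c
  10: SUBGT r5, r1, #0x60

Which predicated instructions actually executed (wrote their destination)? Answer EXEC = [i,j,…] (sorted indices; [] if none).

EXEC = [1,2,4,6,9,10]

[0] flags=1010 → (cmp)
[1] flags=1010 CS?T → r2=0x19
[2] flags=1010 HI?T → r0=0xd8
[3] flags=1000 → (cmp)
[4] flags=1000 LE?T → r1=0x40
[5] flags=1000 EQ?F → skip
[6] flags=1000 CC?T → r3=0x7d
[7] flags=0010 → (cmp)
[8] flags=0010 CC?F → skip
[9] flags=0010 VC?T → r5=0x64
[10] flags=0010 GT?T → r5=0xe0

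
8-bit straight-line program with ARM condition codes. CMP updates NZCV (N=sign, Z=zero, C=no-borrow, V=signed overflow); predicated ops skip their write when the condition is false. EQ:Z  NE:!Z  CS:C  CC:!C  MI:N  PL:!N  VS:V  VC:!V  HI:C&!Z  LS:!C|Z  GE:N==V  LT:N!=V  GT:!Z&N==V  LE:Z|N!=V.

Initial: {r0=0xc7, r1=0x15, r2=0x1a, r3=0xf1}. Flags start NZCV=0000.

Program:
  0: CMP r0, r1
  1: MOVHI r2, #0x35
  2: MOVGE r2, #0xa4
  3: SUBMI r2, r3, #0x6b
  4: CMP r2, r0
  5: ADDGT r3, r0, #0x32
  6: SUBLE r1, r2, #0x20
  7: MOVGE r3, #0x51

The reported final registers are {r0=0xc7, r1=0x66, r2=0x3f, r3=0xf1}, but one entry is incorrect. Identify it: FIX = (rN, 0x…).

[0] flags=1010 → (cmp)
[1] flags=1010 HI?T → r2=0x35
[2] flags=1010 GE?F → skip
[3] flags=1010 MI?T → r2=0x86
[4] flags=1000 → (cmp)
[5] flags=1000 GT?F → skip
[6] flags=1000 LE?T → r1=0x66
[7] flags=1000 GE?F → skip

FIX = (r2, 0x86)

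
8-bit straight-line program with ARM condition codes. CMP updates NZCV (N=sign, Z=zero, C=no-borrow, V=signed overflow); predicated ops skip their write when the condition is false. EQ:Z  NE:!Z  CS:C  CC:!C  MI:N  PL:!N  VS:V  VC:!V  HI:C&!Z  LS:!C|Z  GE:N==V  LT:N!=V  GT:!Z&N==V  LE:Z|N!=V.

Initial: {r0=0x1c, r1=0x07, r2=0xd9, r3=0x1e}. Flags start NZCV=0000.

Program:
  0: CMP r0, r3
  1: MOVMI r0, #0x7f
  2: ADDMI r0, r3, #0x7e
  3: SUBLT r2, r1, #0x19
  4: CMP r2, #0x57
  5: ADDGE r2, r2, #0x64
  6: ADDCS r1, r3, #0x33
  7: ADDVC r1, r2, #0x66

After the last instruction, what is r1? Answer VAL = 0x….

VAL = 0x54

[0] flags=1000 → (cmp)
[1] flags=1000 MI?T → r0=0x7f
[2] flags=1000 MI?T → r0=0x9c
[3] flags=1000 LT?T → r2=0xee
[4] flags=1010 → (cmp)
[5] flags=1010 GE?F → skip
[6] flags=1010 CS?T → r1=0x51
[7] flags=1010 VC?T → r1=0x54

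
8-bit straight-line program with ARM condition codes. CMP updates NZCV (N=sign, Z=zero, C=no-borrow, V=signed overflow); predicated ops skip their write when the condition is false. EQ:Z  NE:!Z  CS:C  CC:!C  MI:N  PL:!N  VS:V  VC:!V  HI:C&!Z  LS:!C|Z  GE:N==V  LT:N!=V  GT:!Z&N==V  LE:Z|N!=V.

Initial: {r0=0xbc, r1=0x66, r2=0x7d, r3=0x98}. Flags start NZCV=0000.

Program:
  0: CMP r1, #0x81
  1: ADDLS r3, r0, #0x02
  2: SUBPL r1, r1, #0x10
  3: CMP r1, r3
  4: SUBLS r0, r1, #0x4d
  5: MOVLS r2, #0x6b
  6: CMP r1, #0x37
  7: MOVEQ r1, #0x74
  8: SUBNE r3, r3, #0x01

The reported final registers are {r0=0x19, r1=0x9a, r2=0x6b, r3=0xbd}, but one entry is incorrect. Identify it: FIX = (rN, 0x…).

[0] flags=1001 → (cmp)
[1] flags=1001 LS?T → r3=0xbe
[2] flags=1001 PL?F → skip
[3] flags=1001 → (cmp)
[4] flags=1001 LS?T → r0=0x19
[5] flags=1001 LS?T → r2=0x6b
[6] flags=0010 → (cmp)
[7] flags=0010 EQ?F → skip
[8] flags=0010 NE?T → r3=0xbd

FIX = (r1, 0x66)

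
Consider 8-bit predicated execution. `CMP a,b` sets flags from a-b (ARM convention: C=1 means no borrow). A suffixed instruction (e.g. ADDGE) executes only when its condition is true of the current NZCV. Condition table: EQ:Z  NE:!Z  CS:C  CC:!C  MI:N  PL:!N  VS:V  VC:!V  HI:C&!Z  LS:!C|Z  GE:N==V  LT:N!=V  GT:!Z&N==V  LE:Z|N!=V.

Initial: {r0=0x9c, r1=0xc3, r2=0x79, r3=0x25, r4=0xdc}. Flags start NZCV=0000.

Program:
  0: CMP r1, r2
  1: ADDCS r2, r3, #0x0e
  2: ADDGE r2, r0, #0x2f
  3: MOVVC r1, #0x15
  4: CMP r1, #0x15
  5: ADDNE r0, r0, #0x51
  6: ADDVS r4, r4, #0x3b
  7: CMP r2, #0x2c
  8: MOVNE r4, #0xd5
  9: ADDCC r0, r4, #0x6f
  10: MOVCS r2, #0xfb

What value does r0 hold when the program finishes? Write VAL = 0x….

VAL = 0xed

[0] flags=0011 → (cmp)
[1] flags=0011 CS?T → r2=0x33
[2] flags=0011 GE?F → skip
[3] flags=0011 VC?F → skip
[4] flags=1010 → (cmp)
[5] flags=1010 NE?T → r0=0xed
[6] flags=1010 VS?F → skip
[7] flags=0010 → (cmp)
[8] flags=0010 NE?T → r4=0xd5
[9] flags=0010 CC?F → skip
[10] flags=0010 CS?T → r2=0xfb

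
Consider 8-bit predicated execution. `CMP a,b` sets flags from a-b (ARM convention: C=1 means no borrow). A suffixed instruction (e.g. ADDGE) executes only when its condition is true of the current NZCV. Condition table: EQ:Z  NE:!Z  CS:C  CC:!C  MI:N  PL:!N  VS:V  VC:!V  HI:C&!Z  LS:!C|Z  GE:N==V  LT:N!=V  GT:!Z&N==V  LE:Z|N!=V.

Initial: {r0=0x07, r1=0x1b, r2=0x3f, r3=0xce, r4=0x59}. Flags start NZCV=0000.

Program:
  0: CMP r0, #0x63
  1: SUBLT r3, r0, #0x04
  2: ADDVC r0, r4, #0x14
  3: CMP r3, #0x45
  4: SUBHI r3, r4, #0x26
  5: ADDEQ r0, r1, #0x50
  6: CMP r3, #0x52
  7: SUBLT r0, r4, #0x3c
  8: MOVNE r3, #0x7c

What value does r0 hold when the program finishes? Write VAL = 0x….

VAL = 0x1d

0: ✓ CMP  NZCV=1000
1: ✓ SUBLT  r3←0x03
2: ✓ ADDVC  r0←0x6d
3: ✓ CMP  NZCV=1000
4: · SUBHI
5: · ADDEQ
6: ✓ CMP  NZCV=1000
7: ✓ SUBLT  r0←0x1d
8: ✓ MOVNE  r3←0x7c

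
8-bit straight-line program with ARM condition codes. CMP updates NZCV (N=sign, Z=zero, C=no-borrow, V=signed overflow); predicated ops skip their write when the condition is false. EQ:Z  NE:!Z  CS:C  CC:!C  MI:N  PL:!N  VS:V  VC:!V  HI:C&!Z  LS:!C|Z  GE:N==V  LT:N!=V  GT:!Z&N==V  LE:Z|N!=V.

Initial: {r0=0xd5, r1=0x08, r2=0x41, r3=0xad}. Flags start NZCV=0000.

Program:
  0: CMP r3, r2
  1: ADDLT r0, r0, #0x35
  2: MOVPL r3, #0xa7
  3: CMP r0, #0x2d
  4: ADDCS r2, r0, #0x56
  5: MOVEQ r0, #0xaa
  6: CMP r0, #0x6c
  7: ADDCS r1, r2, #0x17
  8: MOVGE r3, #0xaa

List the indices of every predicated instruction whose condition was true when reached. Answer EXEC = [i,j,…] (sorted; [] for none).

0: ✓ CMP  NZCV=0011
1: ✓ ADDLT  r0←0x0a
2: ✓ MOVPL  r3←0xa7
3: ✓ CMP  NZCV=1000
4: · ADDCS
5: · MOVEQ
6: ✓ CMP  NZCV=1000
7: · ADDCS
8: · MOVGE

EXEC = [1,2]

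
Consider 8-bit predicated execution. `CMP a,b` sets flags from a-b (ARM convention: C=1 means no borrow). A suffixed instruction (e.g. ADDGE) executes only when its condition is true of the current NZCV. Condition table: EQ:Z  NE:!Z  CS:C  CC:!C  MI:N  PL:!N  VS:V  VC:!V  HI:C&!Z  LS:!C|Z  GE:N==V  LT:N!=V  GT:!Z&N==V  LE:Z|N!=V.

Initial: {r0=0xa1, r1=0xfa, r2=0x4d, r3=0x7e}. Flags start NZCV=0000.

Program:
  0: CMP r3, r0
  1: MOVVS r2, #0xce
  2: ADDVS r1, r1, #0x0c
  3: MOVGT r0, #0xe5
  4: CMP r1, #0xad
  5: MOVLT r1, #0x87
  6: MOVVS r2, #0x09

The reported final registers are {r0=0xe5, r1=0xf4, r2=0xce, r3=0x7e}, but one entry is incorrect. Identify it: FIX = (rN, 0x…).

0: ✓ CMP  NZCV=1001
1: ✓ MOVVS  r2←0xce
2: ✓ ADDVS  r1←0x06
3: ✓ MOVGT  r0←0xe5
4: ✓ CMP  NZCV=0000
5: · MOVLT
6: · MOVVS

FIX = (r1, 0x06)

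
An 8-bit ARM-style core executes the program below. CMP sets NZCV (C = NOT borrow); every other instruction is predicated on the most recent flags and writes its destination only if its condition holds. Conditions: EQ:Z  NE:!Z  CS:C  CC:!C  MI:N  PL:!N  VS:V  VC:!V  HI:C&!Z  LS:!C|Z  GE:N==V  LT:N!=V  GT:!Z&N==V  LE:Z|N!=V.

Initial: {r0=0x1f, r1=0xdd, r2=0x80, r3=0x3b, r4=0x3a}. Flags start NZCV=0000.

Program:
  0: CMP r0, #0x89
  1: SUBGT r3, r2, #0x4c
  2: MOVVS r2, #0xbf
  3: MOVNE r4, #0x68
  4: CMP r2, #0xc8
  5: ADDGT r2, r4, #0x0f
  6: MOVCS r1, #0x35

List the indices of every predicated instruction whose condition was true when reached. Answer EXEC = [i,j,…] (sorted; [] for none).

EXEC = [1,2,3]

0: ✓ CMP  NZCV=1001
1: ✓ SUBGT  r3←0x34
2: ✓ MOVVS  r2←0xbf
3: ✓ MOVNE  r4←0x68
4: ✓ CMP  NZCV=1000
5: · ADDGT
6: · MOVCS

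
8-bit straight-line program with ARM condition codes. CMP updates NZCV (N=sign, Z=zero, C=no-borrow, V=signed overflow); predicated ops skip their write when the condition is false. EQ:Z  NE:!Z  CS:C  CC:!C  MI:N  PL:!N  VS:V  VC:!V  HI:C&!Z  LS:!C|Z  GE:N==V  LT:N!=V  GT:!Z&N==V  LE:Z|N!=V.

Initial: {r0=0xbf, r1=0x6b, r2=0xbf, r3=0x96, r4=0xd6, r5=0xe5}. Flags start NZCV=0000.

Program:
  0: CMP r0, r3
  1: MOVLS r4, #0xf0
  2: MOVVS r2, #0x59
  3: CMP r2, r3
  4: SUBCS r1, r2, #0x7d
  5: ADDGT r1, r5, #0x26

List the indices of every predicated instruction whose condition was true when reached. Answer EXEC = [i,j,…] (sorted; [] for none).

[0] flags=0010 → (cmp)
[1] flags=0010 LS?F → skip
[2] flags=0010 VS?F → skip
[3] flags=0010 → (cmp)
[4] flags=0010 CS?T → r1=0x42
[5] flags=0010 GT?T → r1=0x0b

EXEC = [4,5]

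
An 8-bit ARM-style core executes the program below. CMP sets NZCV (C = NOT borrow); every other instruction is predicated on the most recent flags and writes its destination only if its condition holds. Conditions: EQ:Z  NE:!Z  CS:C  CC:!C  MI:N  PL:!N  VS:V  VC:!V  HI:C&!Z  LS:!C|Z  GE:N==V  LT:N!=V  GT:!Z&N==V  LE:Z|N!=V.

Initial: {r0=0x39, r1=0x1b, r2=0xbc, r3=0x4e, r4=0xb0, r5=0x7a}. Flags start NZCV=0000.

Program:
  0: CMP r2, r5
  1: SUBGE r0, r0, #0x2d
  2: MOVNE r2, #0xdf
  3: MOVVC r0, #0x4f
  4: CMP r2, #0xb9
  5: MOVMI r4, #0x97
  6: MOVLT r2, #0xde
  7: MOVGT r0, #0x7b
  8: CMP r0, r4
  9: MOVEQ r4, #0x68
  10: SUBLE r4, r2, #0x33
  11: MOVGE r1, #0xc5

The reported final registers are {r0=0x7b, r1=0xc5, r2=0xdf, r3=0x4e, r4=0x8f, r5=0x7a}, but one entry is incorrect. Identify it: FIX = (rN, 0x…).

FIX = (r4, 0xb0)

[0] flags=0011 → (cmp)
[1] flags=0011 GE?F → skip
[2] flags=0011 NE?T → r2=0xdf
[3] flags=0011 VC?F → skip
[4] flags=0010 → (cmp)
[5] flags=0010 MI?F → skip
[6] flags=0010 LT?F → skip
[7] flags=0010 GT?T → r0=0x7b
[8] flags=1001 → (cmp)
[9] flags=1001 EQ?F → skip
[10] flags=1001 LE?F → skip
[11] flags=1001 GE?T → r1=0xc5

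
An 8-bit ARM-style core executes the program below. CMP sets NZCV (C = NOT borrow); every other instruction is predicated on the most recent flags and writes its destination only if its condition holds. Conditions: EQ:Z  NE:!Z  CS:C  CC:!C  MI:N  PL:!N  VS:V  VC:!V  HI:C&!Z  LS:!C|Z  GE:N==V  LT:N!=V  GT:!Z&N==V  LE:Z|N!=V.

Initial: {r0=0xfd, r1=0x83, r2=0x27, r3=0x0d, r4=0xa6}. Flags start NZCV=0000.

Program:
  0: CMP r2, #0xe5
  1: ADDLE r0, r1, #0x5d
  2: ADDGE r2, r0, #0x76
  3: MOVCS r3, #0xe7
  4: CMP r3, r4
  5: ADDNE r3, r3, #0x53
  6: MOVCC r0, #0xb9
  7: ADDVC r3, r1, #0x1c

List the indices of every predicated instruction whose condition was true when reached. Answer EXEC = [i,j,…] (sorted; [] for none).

0: ✓ CMP  NZCV=0000
1: · ADDLE
2: ✓ ADDGE  r2←0x73
3: · MOVCS
4: ✓ CMP  NZCV=0000
5: ✓ ADDNE  r3←0x60
6: ✓ MOVCC  r0←0xb9
7: ✓ ADDVC  r3←0x9f

EXEC = [2,5,6,7]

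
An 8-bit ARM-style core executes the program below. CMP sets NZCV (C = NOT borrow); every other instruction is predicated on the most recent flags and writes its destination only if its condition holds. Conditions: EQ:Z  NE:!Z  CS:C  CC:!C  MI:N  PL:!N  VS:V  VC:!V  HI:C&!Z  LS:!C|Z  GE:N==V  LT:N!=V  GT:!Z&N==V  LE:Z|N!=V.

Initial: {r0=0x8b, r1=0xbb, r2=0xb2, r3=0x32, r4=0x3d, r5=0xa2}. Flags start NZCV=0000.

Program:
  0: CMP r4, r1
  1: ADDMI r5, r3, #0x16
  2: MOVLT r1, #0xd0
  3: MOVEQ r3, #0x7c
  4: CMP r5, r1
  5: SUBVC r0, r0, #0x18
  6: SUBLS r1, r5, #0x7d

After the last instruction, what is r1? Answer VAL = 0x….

[0] flags=1001 → (cmp)
[1] flags=1001 MI?T → r5=0x48
[2] flags=1001 LT?F → skip
[3] flags=1001 EQ?F → skip
[4] flags=1001 → (cmp)
[5] flags=1001 VC?F → skip
[6] flags=1001 LS?T → r1=0xcb

VAL = 0xcb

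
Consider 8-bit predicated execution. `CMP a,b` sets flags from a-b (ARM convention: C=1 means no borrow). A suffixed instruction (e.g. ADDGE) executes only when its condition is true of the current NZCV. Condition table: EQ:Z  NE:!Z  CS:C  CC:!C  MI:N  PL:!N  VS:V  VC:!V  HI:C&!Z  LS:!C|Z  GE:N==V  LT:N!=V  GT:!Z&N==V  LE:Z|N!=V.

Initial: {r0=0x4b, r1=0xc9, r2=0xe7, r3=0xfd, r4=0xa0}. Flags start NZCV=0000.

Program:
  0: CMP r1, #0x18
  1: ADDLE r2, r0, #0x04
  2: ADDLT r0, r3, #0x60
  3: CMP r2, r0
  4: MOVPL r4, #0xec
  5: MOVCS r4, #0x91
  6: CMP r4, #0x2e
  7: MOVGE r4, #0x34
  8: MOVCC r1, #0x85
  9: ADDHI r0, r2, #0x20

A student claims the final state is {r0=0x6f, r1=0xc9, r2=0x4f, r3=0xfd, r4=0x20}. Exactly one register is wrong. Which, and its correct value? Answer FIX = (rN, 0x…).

FIX = (r4, 0xa0)

[0] flags=1010 → (cmp)
[1] flags=1010 LE?T → r2=0x4f
[2] flags=1010 LT?T → r0=0x5d
[3] flags=1000 → (cmp)
[4] flags=1000 PL?F → skip
[5] flags=1000 CS?F → skip
[6] flags=0011 → (cmp)
[7] flags=0011 GE?F → skip
[8] flags=0011 CC?F → skip
[9] flags=0011 HI?T → r0=0x6f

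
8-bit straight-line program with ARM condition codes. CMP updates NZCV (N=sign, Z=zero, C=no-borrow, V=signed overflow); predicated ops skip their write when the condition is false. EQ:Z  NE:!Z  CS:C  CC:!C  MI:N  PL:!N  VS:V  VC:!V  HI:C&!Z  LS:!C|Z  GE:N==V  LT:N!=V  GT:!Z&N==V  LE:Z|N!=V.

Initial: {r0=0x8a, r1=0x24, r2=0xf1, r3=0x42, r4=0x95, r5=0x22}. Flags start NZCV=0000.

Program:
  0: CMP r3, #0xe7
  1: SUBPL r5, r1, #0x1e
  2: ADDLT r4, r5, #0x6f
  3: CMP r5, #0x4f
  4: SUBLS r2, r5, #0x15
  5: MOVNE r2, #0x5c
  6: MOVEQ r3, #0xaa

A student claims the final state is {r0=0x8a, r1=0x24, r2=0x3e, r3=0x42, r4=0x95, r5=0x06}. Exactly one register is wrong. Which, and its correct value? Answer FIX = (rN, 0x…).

FIX = (r2, 0x5c)

0: ✓ CMP  NZCV=0000
1: ✓ SUBPL  r5←0x06
2: · ADDLT
3: ✓ CMP  NZCV=1000
4: ✓ SUBLS  r2←0xf1
5: ✓ MOVNE  r2←0x5c
6: · MOVEQ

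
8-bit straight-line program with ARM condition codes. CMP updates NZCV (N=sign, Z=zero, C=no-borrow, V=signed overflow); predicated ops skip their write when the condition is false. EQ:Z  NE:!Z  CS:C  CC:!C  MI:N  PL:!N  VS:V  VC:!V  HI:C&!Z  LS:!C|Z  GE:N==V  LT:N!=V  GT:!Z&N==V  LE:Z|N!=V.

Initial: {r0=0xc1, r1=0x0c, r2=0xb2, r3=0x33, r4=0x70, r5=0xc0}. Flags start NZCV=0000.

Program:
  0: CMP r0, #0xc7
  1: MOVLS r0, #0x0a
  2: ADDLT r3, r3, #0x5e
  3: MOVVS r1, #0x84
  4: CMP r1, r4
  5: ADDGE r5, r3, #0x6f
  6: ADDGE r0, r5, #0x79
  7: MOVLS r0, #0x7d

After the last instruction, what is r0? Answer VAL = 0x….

0: ✓ CMP  NZCV=1000
1: ✓ MOVLS  r0←0x0a
2: ✓ ADDLT  r3←0x91
3: · MOVVS
4: ✓ CMP  NZCV=1000
5: · ADDGE
6: · ADDGE
7: ✓ MOVLS  r0←0x7d

VAL = 0x7d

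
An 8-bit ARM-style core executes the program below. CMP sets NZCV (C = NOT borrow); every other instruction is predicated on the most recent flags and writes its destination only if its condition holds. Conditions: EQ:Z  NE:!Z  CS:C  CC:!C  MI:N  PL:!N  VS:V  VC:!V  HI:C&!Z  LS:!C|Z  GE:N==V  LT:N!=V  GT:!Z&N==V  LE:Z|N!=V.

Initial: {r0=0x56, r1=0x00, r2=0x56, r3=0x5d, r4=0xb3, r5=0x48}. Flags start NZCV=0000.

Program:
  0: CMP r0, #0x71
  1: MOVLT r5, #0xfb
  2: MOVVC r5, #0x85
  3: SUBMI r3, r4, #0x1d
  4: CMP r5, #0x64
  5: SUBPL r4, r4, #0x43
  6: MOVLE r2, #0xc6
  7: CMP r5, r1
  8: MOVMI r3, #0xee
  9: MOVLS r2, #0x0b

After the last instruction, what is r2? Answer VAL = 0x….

0: ✓ CMP  NZCV=1000
1: ✓ MOVLT  r5←0xfb
2: ✓ MOVVC  r5←0x85
3: ✓ SUBMI  r3←0x96
4: ✓ CMP  NZCV=0011
5: ✓ SUBPL  r4←0x70
6: ✓ MOVLE  r2←0xc6
7: ✓ CMP  NZCV=1010
8: ✓ MOVMI  r3←0xee
9: · MOVLS

VAL = 0xc6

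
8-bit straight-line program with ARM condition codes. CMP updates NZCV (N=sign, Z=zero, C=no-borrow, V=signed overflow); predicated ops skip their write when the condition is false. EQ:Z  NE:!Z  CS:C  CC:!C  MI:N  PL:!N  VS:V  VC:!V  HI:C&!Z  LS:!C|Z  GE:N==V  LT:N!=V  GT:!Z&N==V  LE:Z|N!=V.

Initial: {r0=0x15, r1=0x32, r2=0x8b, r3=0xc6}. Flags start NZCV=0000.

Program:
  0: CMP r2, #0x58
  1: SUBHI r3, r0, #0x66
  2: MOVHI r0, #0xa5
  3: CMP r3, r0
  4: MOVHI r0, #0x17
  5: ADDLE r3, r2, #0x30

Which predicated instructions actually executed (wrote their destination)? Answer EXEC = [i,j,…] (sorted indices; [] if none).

EXEC = [1,2,4]

[0] flags=0011 → (cmp)
[1] flags=0011 HI?T → r3=0xaf
[2] flags=0011 HI?T → r0=0xa5
[3] flags=0010 → (cmp)
[4] flags=0010 HI?T → r0=0x17
[5] flags=0010 LE?F → skip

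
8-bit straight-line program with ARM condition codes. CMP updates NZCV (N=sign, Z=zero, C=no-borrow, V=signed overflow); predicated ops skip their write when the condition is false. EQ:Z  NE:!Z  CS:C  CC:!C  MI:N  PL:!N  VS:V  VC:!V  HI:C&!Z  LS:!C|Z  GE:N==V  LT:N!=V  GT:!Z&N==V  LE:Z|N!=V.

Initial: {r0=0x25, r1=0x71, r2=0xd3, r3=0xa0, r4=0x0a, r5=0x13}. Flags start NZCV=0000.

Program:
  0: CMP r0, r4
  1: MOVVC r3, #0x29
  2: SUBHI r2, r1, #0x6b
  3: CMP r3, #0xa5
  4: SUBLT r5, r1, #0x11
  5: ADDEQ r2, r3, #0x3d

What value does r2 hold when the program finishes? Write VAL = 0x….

[0] flags=0010 → (cmp)
[1] flags=0010 VC?T → r3=0x29
[2] flags=0010 HI?T → r2=0x06
[3] flags=1001 → (cmp)
[4] flags=1001 LT?F → skip
[5] flags=1001 EQ?F → skip

VAL = 0x06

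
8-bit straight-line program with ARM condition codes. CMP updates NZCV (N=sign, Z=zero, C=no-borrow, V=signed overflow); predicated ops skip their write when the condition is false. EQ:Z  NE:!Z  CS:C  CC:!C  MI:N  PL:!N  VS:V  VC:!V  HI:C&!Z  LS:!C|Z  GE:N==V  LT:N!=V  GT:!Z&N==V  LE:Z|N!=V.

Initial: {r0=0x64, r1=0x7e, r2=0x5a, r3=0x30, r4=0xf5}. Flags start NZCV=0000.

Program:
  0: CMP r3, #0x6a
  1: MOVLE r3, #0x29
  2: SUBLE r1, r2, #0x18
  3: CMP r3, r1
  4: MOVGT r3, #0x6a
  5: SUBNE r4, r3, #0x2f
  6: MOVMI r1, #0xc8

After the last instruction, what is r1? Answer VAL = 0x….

0: ✓ CMP  NZCV=1000
1: ✓ MOVLE  r3←0x29
2: ✓ SUBLE  r1←0x42
3: ✓ CMP  NZCV=1000
4: · MOVGT
5: ✓ SUBNE  r4←0xfa
6: ✓ MOVMI  r1←0xc8

VAL = 0xc8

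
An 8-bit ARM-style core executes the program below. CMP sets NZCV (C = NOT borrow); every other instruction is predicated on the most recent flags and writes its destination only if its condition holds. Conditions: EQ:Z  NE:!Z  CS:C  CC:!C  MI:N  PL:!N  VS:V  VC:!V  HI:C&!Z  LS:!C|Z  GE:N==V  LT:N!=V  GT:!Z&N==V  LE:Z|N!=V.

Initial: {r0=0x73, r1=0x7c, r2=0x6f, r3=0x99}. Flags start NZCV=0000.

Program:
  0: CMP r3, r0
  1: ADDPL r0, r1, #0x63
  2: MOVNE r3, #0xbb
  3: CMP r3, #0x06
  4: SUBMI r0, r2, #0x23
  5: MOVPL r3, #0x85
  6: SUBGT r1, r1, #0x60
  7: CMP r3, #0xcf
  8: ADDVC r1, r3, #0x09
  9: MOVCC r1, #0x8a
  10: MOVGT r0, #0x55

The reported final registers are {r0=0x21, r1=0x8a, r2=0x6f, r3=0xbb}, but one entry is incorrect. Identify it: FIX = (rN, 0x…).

FIX = (r0, 0x4c)

[0] flags=0011 → (cmp)
[1] flags=0011 PL?T → r0=0xdf
[2] flags=0011 NE?T → r3=0xbb
[3] flags=1010 → (cmp)
[4] flags=1010 MI?T → r0=0x4c
[5] flags=1010 PL?F → skip
[6] flags=1010 GT?F → skip
[7] flags=1000 → (cmp)
[8] flags=1000 VC?T → r1=0xc4
[9] flags=1000 CC?T → r1=0x8a
[10] flags=1000 GT?F → skip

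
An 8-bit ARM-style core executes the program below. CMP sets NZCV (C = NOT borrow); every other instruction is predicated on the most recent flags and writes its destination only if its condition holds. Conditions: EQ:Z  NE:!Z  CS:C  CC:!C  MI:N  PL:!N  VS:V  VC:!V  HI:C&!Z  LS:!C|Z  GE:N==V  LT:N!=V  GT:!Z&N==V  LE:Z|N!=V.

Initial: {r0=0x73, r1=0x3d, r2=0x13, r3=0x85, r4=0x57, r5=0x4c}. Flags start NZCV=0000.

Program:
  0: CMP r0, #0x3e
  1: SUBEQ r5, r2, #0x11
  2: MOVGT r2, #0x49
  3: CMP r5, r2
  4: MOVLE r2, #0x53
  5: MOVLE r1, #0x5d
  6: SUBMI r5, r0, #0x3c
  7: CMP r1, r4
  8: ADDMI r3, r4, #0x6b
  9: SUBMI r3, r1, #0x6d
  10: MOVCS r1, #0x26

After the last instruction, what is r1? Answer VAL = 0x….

0: ✓ CMP  NZCV=0010
1: · SUBEQ
2: ✓ MOVGT  r2←0x49
3: ✓ CMP  NZCV=0010
4: · MOVLE
5: · MOVLE
6: · SUBMI
7: ✓ CMP  NZCV=1000
8: ✓ ADDMI  r3←0xc2
9: ✓ SUBMI  r3←0xd0
10: · MOVCS

VAL = 0x3d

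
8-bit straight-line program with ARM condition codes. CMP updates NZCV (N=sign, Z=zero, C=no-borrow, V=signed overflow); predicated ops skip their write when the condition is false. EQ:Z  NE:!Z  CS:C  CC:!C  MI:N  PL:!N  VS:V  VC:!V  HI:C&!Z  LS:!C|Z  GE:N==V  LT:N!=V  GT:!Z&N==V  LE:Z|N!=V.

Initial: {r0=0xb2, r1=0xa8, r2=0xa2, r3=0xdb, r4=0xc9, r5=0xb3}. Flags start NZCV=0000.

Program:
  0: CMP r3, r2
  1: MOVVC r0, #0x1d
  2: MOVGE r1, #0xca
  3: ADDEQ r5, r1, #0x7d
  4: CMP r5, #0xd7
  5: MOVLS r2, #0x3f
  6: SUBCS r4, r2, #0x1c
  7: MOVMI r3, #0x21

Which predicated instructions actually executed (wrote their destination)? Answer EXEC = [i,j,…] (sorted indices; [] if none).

[0] flags=0010 → (cmp)
[1] flags=0010 VC?T → r0=0x1d
[2] flags=0010 GE?T → r1=0xca
[3] flags=0010 EQ?F → skip
[4] flags=1000 → (cmp)
[5] flags=1000 LS?T → r2=0x3f
[6] flags=1000 CS?F → skip
[7] flags=1000 MI?T → r3=0x21

EXEC = [1,2,5,7]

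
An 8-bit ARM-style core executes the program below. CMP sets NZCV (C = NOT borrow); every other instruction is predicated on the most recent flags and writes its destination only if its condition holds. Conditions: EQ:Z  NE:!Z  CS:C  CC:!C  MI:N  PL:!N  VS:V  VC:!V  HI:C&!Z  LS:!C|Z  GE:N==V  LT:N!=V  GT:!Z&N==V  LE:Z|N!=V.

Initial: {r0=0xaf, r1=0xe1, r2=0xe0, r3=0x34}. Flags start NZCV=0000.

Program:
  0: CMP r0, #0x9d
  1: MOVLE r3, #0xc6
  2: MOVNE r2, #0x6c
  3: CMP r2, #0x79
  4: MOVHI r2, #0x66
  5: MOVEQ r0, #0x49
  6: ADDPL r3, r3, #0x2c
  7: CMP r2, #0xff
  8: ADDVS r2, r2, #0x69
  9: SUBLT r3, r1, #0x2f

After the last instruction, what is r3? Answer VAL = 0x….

VAL = 0x34

0: ✓ CMP  NZCV=0010
1: · MOVLE
2: ✓ MOVNE  r2←0x6c
3: ✓ CMP  NZCV=1000
4: · MOVHI
5: · MOVEQ
6: · ADDPL
7: ✓ CMP  NZCV=0000
8: · ADDVS
9: · SUBLT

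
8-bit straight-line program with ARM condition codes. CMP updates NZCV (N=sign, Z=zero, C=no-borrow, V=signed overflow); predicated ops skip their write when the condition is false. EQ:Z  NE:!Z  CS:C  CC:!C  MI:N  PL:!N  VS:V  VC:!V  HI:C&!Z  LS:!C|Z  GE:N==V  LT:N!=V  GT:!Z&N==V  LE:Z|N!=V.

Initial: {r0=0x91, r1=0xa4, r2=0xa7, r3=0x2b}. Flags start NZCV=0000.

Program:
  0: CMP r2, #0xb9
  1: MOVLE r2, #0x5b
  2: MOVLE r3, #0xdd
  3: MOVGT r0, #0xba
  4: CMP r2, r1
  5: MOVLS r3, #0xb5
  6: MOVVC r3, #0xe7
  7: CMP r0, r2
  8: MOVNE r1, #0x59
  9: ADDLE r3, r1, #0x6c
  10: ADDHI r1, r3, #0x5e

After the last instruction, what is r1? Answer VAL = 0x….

0: ✓ CMP  NZCV=1000
1: ✓ MOVLE  r2←0x5b
2: ✓ MOVLE  r3←0xdd
3: · MOVGT
4: ✓ CMP  NZCV=1001
5: ✓ MOVLS  r3←0xb5
6: · MOVVC
7: ✓ CMP  NZCV=0011
8: ✓ MOVNE  r1←0x59
9: ✓ ADDLE  r3←0xc5
10: ✓ ADDHI  r1←0x23

VAL = 0x23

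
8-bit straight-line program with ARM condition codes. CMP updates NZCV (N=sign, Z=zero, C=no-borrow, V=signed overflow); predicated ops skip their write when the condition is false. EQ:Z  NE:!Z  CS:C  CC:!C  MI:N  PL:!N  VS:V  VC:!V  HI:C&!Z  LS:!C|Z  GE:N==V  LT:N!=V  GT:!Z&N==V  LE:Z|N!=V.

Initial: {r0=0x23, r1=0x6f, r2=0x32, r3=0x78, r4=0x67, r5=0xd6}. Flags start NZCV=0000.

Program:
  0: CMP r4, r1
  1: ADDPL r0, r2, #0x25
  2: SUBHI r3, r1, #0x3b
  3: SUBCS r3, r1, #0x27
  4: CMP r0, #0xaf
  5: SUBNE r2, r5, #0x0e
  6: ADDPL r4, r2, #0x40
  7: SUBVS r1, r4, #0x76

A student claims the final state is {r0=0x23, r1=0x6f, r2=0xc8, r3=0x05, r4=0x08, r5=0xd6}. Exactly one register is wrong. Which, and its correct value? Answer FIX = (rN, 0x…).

FIX = (r3, 0x78)

0: ✓ CMP  NZCV=1000
1: · ADDPL
2: · SUBHI
3: · SUBCS
4: ✓ CMP  NZCV=0000
5: ✓ SUBNE  r2←0xc8
6: ✓ ADDPL  r4←0x08
7: · SUBVS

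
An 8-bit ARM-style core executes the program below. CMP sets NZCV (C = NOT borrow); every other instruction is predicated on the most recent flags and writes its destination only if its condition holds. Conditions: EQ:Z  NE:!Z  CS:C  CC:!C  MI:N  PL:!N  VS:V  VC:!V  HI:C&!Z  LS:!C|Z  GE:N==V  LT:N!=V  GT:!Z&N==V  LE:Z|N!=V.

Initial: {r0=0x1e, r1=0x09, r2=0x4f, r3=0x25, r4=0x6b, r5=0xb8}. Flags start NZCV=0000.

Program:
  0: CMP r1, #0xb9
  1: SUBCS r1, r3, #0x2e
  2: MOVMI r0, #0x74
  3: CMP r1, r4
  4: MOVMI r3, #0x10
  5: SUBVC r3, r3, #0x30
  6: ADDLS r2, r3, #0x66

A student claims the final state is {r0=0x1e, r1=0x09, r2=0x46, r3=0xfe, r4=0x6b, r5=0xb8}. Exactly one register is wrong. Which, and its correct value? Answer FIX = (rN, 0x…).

0: ✓ CMP  NZCV=0000
1: · SUBCS
2: · MOVMI
3: ✓ CMP  NZCV=1000
4: ✓ MOVMI  r3←0x10
5: ✓ SUBVC  r3←0xe0
6: ✓ ADDLS  r2←0x46

FIX = (r3, 0xe0)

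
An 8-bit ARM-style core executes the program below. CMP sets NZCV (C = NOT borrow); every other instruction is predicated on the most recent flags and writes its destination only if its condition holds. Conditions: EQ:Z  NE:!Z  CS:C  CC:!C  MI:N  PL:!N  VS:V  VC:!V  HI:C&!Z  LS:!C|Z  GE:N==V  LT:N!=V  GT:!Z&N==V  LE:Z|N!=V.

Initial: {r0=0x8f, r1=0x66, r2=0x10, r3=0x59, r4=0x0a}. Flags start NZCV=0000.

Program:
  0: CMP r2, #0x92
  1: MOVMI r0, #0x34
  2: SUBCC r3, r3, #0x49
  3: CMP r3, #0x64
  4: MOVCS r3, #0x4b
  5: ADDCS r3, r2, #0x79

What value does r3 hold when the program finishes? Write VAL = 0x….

VAL = 0x10

0: ✓ CMP  NZCV=0000
1: · MOVMI
2: ✓ SUBCC  r3←0x10
3: ✓ CMP  NZCV=1000
4: · MOVCS
5: · ADDCS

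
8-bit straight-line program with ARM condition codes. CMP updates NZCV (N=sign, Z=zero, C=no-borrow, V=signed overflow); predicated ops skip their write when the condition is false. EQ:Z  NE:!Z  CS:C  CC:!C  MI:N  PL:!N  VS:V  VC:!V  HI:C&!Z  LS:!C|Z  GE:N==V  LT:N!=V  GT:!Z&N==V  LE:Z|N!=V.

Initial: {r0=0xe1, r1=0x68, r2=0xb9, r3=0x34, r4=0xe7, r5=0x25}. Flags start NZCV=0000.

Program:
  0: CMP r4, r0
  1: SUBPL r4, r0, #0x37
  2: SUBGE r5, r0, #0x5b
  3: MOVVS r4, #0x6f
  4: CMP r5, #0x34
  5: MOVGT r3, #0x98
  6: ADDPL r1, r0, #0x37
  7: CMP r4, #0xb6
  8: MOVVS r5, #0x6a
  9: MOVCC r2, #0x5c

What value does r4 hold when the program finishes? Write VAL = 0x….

VAL = 0xaa

0: ✓ CMP  NZCV=0010
1: ✓ SUBPL  r4←0xaa
2: ✓ SUBGE  r5←0x86
3: · MOVVS
4: ✓ CMP  NZCV=0011
5: · MOVGT
6: ✓ ADDPL  r1←0x18
7: ✓ CMP  NZCV=1000
8: · MOVVS
9: ✓ MOVCC  r2←0x5c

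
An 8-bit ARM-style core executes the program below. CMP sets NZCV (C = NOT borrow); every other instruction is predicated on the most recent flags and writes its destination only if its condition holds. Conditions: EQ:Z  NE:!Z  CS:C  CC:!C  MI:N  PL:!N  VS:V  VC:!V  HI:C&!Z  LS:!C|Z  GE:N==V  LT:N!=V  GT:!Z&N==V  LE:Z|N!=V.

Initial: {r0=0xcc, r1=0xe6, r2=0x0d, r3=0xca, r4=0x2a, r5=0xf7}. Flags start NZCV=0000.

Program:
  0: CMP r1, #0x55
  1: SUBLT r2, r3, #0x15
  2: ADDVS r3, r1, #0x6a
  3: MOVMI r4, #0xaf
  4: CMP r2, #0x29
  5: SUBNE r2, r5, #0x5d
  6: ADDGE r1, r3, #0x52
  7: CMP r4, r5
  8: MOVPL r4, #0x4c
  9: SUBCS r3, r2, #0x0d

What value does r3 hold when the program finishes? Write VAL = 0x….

VAL = 0xca

0: ✓ CMP  NZCV=1010
1: ✓ SUBLT  r2←0xb5
2: · ADDVS
3: ✓ MOVMI  r4←0xaf
4: ✓ CMP  NZCV=1010
5: ✓ SUBNE  r2←0x9a
6: · ADDGE
7: ✓ CMP  NZCV=1000
8: · MOVPL
9: · SUBCS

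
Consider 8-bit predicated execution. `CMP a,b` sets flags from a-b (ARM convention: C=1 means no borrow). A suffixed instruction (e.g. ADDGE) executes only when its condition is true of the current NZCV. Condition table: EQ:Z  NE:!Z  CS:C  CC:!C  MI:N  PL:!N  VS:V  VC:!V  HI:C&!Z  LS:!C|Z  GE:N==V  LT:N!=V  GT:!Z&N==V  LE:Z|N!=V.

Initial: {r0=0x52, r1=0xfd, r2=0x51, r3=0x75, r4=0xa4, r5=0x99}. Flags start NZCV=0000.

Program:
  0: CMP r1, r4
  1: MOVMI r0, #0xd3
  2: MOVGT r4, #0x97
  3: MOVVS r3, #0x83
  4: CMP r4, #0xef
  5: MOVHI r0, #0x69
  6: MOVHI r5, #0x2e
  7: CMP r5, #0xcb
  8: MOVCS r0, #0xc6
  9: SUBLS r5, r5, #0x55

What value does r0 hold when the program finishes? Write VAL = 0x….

[0] flags=0010 → (cmp)
[1] flags=0010 MI?F → skip
[2] flags=0010 GT?T → r4=0x97
[3] flags=0010 VS?F → skip
[4] flags=1000 → (cmp)
[5] flags=1000 HI?F → skip
[6] flags=1000 HI?F → skip
[7] flags=1000 → (cmp)
[8] flags=1000 CS?F → skip
[9] flags=1000 LS?T → r5=0x44

VAL = 0x52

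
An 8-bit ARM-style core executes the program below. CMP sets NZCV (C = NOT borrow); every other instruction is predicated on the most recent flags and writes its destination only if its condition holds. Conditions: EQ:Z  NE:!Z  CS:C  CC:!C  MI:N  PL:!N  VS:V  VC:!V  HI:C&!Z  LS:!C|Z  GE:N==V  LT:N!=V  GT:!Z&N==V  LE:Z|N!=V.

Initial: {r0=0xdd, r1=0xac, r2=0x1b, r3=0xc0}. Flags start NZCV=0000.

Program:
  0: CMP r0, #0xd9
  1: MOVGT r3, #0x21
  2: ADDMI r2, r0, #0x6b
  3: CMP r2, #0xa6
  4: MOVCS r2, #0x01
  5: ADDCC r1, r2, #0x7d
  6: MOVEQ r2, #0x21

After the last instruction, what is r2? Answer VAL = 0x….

[0] flags=0010 → (cmp)
[1] flags=0010 GT?T → r3=0x21
[2] flags=0010 MI?F → skip
[3] flags=0000 → (cmp)
[4] flags=0000 CS?F → skip
[5] flags=0000 CC?T → r1=0x98
[6] flags=0000 EQ?F → skip

VAL = 0x1b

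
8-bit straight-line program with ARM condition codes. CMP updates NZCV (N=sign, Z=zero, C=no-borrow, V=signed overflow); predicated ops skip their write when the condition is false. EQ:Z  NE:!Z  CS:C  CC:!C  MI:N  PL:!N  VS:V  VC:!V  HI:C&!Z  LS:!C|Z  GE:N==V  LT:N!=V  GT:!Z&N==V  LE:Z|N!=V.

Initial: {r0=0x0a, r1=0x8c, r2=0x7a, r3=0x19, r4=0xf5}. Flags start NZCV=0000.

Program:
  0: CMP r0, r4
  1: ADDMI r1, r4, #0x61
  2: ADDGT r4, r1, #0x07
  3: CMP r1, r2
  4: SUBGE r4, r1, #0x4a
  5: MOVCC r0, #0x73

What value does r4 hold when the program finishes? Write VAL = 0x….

[0] flags=0000 → (cmp)
[1] flags=0000 MI?F → skip
[2] flags=0000 GT?T → r4=0x93
[3] flags=0011 → (cmp)
[4] flags=0011 GE?F → skip
[5] flags=0011 CC?F → skip

VAL = 0x93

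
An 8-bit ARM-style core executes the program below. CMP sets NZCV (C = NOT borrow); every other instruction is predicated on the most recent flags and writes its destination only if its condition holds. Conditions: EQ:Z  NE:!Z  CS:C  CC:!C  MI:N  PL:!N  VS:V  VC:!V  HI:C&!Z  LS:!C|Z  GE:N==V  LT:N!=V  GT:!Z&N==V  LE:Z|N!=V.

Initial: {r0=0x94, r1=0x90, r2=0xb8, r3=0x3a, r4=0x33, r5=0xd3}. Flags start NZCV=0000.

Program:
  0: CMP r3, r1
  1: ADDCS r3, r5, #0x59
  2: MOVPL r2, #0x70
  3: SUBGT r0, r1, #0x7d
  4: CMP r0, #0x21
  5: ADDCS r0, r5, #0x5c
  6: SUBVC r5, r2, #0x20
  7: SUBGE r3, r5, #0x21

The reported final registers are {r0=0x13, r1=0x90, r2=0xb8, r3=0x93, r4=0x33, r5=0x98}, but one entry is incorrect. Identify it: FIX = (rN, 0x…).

0: ✓ CMP  NZCV=1001
1: · ADDCS
2: · MOVPL
3: ✓ SUBGT  r0←0x13
4: ✓ CMP  NZCV=1000
5: · ADDCS
6: ✓ SUBVC  r5←0x98
7: · SUBGE

FIX = (r3, 0x3a)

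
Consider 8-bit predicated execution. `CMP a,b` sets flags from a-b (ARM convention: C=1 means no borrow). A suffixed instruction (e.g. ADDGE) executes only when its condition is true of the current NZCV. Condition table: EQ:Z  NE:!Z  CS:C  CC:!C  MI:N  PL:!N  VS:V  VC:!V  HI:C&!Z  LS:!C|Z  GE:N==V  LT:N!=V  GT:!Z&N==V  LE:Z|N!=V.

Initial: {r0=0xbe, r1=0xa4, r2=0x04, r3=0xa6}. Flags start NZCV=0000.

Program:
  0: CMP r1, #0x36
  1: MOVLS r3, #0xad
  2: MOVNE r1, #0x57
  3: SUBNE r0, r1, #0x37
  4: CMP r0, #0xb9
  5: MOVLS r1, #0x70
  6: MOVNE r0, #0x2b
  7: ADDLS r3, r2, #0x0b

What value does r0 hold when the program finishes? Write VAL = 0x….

[0] flags=0011 → (cmp)
[1] flags=0011 LS?F → skip
[2] flags=0011 NE?T → r1=0x57
[3] flags=0011 NE?T → r0=0x20
[4] flags=0000 → (cmp)
[5] flags=0000 LS?T → r1=0x70
[6] flags=0000 NE?T → r0=0x2b
[7] flags=0000 LS?T → r3=0x0f

VAL = 0x2b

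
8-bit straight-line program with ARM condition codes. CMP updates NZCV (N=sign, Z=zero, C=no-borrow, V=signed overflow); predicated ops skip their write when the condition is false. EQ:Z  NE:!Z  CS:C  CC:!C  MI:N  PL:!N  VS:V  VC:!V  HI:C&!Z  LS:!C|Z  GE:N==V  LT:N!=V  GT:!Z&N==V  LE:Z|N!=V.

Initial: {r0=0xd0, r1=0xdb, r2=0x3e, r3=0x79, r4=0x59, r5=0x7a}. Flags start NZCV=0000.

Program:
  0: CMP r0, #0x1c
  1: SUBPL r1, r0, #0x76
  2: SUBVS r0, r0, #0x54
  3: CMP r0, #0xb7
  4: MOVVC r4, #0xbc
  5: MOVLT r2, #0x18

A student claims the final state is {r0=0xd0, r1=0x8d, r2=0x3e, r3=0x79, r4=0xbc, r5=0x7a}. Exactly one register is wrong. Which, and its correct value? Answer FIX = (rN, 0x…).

FIX = (r1, 0xdb)

0: ✓ CMP  NZCV=1010
1: · SUBPL
2: · SUBVS
3: ✓ CMP  NZCV=0010
4: ✓ MOVVC  r4←0xbc
5: · MOVLT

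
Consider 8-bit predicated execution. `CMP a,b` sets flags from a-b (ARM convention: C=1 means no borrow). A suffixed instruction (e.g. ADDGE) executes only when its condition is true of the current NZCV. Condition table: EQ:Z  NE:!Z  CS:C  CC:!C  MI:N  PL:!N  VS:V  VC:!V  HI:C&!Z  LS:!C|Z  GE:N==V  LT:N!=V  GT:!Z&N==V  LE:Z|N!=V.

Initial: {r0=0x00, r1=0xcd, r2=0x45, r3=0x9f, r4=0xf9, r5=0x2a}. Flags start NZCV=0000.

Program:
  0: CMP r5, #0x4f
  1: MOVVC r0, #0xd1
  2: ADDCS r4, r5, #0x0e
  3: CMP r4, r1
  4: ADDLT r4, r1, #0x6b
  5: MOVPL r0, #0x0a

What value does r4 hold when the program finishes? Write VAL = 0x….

0: ✓ CMP  NZCV=1000
1: ✓ MOVVC  r0←0xd1
2: · ADDCS
3: ✓ CMP  NZCV=0010
4: · ADDLT
5: ✓ MOVPL  r0←0x0a

VAL = 0xf9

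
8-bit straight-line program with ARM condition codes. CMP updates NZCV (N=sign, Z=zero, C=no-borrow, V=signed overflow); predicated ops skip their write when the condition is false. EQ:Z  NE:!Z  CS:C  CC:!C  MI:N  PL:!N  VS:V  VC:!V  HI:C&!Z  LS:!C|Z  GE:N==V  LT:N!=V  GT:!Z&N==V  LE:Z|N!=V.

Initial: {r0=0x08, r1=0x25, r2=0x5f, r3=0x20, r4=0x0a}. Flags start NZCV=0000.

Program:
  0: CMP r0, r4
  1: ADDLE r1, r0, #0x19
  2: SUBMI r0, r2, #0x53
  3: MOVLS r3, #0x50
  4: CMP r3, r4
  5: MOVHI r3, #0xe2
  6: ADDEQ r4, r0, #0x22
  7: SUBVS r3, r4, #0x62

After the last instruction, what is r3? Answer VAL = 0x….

[0] flags=1000 → (cmp)
[1] flags=1000 LE?T → r1=0x21
[2] flags=1000 MI?T → r0=0x0c
[3] flags=1000 LS?T → r3=0x50
[4] flags=0010 → (cmp)
[5] flags=0010 HI?T → r3=0xe2
[6] flags=0010 EQ?F → skip
[7] flags=0010 VS?F → skip

VAL = 0xe2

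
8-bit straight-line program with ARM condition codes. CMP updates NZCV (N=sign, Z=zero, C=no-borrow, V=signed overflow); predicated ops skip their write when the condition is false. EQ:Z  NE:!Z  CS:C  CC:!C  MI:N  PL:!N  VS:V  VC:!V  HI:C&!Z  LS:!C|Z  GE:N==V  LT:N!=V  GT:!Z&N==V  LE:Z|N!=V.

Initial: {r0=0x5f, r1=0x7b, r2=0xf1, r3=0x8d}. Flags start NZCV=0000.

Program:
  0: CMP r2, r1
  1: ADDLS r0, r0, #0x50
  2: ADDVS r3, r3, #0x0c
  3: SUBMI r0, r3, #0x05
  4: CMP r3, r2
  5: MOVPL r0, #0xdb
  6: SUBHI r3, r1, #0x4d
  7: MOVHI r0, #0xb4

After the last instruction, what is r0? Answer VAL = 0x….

[0] flags=0011 → (cmp)
[1] flags=0011 LS?F → skip
[2] flags=0011 VS?T → r3=0x99
[3] flags=0011 MI?F → skip
[4] flags=1000 → (cmp)
[5] flags=1000 PL?F → skip
[6] flags=1000 HI?F → skip
[7] flags=1000 HI?F → skip

VAL = 0x5f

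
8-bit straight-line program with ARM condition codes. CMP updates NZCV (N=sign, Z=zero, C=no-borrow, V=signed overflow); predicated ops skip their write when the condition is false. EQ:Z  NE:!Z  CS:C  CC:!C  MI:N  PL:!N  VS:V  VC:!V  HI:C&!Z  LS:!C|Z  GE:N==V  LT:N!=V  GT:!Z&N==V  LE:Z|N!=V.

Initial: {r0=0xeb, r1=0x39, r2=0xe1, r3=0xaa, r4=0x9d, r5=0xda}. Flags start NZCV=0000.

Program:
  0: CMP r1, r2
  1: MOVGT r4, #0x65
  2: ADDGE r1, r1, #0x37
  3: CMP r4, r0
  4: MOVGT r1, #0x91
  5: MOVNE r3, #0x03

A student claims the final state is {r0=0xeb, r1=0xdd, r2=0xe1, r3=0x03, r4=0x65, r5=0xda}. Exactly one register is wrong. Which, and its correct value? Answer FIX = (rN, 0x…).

0: ✓ CMP  NZCV=0000
1: ✓ MOVGT  r4←0x65
2: ✓ ADDGE  r1←0x70
3: ✓ CMP  NZCV=0000
4: ✓ MOVGT  r1←0x91
5: ✓ MOVNE  r3←0x03

FIX = (r1, 0x91)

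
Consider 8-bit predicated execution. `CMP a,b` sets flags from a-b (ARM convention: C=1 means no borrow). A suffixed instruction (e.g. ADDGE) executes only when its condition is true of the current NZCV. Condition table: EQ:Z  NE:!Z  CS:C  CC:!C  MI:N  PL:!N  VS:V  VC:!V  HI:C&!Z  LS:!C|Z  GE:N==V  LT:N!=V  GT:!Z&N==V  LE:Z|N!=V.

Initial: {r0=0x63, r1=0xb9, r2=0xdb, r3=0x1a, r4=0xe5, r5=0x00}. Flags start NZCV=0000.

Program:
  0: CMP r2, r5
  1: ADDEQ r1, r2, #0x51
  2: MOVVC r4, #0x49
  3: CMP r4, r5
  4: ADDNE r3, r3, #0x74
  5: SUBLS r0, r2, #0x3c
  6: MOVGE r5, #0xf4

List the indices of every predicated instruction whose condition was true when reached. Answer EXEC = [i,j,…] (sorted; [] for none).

EXEC = [2,4,6]

[0] flags=1010 → (cmp)
[1] flags=1010 EQ?F → skip
[2] flags=1010 VC?T → r4=0x49
[3] flags=0010 → (cmp)
[4] flags=0010 NE?T → r3=0x8e
[5] flags=0010 LS?F → skip
[6] flags=0010 GE?T → r5=0xf4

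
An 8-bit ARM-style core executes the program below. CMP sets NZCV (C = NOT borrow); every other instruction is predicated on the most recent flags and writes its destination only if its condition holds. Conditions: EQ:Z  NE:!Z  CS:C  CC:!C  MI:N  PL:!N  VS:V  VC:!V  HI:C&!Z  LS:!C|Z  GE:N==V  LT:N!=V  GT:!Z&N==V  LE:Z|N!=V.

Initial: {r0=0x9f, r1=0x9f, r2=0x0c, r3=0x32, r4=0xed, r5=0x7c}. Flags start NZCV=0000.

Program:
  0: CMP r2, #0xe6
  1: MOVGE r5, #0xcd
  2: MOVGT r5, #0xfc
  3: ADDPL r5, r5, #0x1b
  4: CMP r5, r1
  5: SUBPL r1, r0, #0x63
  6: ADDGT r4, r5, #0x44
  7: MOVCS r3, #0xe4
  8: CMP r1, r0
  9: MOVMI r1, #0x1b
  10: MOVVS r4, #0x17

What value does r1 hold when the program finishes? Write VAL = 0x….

VAL = 0x1b

0: ✓ CMP  NZCV=0000
1: ✓ MOVGE  r5←0xcd
2: ✓ MOVGT  r5←0xfc
3: ✓ ADDPL  r5←0x17
4: ✓ CMP  NZCV=0000
5: ✓ SUBPL  r1←0x3c
6: ✓ ADDGT  r4←0x5b
7: · MOVCS
8: ✓ CMP  NZCV=1001
9: ✓ MOVMI  r1←0x1b
10: ✓ MOVVS  r4←0x17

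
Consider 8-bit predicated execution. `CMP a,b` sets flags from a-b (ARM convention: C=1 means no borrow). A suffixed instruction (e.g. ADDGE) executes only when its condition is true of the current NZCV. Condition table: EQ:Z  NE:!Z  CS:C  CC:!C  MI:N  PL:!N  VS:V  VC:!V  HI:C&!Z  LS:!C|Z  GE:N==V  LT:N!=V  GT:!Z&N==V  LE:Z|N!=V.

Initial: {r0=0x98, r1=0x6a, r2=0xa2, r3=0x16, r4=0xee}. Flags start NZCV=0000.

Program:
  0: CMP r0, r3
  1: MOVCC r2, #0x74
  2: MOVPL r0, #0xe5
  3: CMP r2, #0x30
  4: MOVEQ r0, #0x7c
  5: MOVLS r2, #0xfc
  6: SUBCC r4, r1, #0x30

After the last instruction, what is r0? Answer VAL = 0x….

VAL = 0x98

0: ✓ CMP  NZCV=1010
1: · MOVCC
2: · MOVPL
3: ✓ CMP  NZCV=0011
4: · MOVEQ
5: · MOVLS
6: · SUBCC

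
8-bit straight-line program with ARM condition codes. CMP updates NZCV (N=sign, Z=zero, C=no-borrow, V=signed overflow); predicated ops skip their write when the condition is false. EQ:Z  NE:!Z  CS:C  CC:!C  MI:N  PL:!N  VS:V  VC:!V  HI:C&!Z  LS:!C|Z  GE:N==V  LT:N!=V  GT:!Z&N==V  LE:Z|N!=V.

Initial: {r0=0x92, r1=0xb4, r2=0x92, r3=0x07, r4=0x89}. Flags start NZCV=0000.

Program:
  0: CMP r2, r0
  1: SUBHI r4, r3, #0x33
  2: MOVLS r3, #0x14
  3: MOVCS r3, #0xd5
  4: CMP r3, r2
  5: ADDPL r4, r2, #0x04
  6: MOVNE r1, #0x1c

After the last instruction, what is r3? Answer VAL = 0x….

VAL = 0xd5

[0] flags=0110 → (cmp)
[1] flags=0110 HI?F → skip
[2] flags=0110 LS?T → r3=0x14
[3] flags=0110 CS?T → r3=0xd5
[4] flags=0010 → (cmp)
[5] flags=0010 PL?T → r4=0x96
[6] flags=0010 NE?T → r1=0x1c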